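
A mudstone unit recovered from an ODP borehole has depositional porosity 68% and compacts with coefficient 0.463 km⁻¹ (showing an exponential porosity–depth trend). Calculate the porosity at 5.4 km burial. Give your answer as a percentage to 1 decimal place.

phi = phi₀·exp(−c·d) = 0.68 × exp(−0.463 × 5.4) = 0.68 × exp(−2.5)
  = 0.68 × 0.0821 = 0.0558

5.6%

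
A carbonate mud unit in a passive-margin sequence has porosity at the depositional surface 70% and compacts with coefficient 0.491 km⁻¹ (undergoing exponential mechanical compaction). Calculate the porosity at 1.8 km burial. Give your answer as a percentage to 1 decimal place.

phi = phi₀·exp(−c·z) = 0.7 × exp(−0.491 × 1.8) = 0.7 × exp(−0.8838)
  = 0.7 × 0.4132 = 0.2892

28.9%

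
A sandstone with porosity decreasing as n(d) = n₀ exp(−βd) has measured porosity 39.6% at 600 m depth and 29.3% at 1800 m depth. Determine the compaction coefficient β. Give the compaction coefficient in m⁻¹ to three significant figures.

Working in km (1 km = 1000 m; β in km⁻¹ = β in m⁻¹ × 1000):
Athy: n(d) = n₀ e^(−βd) ⇒ n₁/n₂ = e^{β(d₂−d₁)} ⇒ β = ln(n₁/n₂)/(d₂−d₁)
β = ln(0.396/0.293) / (1.8 − 0.6) = ln(1.352) / 1.2 = 0.3012 / 1.2 = 0.251 km⁻¹

0.000251 m⁻¹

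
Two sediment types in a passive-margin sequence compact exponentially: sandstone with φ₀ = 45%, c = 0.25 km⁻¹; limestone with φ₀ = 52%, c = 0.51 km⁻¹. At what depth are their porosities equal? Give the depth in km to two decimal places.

Set φ₀ₐ e^(−cₐz) = φ₀ᵦ e^(−cᵦz) ⇒ ln(φ₀ₐ/φ₀ᵦ) = (cₐ − cᵦ)·z
z = ln(0.45/0.52) / (0.25 − 0.51) = -0.1446 / -0.26 = 0.556 km

0.56 km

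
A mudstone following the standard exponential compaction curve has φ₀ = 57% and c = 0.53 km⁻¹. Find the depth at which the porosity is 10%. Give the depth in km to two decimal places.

Invert Athy's law: d = ln(φ₀/φ) / c
d = ln(0.57/0.1) / 0.53 = ln(5.7) / 0.53 = 1.7405 / 0.53 = 3.284 km

3.28 km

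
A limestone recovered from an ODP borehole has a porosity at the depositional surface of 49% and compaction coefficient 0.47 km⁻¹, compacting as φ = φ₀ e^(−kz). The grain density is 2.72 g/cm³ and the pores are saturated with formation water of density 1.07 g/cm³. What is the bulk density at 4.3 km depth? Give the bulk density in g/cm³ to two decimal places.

Porosity at depth: φ = 0.49·exp(−0.47×4.3) = 0.49×0.1325 = 0.0649
Bulk density: ρ_b = (1−φ)ρ_g + φ·ρ_f = 0.9351×2.72 + 0.0649×1.07
       = 2.543 + 0.069 = 2.613 g/cm³

2.61 g/cm³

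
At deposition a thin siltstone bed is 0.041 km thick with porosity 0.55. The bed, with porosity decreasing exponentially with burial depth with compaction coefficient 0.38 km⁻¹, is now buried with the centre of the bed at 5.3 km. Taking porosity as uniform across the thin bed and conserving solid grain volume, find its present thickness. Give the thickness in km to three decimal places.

Porosity at 5.3 km: φ = 0.55·exp(−0.38×5.3) = 0.0734
Solid-volume conservation: h(1−φ) = h₀(1−φ₀) ⇒ h = h₀·(1−φ₀)/(1−φ)
h = 0.041 × (1 − 0.55)/(1 − 0.0734) = 0.041 × 0.4856 = 0.0199 km

0.020 km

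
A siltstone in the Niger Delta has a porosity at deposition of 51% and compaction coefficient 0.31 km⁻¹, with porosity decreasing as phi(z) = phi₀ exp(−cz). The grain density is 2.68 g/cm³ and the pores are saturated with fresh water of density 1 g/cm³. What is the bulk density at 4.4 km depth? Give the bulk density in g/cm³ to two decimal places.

Porosity at depth: phi = 0.51·exp(−0.31×4.4) = 0.51×0.2556 = 0.1304
Bulk density: ρ_b = (1−phi)ρ_g + phi·ρ_f = 0.8696×2.68 + 0.1304×1
       = 2.331 + 0.130 = 2.461 g/cm³

2.46 g/cm³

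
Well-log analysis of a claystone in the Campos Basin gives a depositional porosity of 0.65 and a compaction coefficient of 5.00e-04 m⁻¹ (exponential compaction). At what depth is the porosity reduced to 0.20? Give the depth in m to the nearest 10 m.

2360 m

Working in km (1 km = 1000 m; c in km⁻¹ = c in m⁻¹ × 1000):
Invert Athy's law: Z = ln(φ₀/φ) / c
Z = ln(0.65/0.2) / 0.5 = ln(3.25) / 0.5 = 1.1787 / 0.5 = 2.357 km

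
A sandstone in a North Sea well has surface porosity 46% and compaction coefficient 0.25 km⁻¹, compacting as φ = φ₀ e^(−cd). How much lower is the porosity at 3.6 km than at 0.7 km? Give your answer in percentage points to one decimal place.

φ(0.7) = 0.46·e^(−0.25×0.7) = 0.3862
φ(3.6) = 0.46·e^(−0.25×3.6) = 0.1870
Δφ = 0.3862 − 0.1870 = 0.1991

19.9 percentage points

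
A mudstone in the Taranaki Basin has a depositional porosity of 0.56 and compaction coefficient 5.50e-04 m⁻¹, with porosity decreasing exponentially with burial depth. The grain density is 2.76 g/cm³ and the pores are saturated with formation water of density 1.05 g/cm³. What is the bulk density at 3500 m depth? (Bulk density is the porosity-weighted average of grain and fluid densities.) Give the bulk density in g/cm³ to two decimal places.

Working in km (1 km = 1000 m; β in km⁻¹ = β in m⁻¹ × 1000):
Porosity at depth: phi = 0.56·exp(−0.55×3.5) = 0.56×0.1459 = 0.0817
Bulk density: ρ_b = (1−phi)ρ_g + phi·ρ_f = 0.9183×2.76 + 0.0817×1.05
       = 2.535 + 0.086 = 2.620 g/cm³

2.62 g/cm³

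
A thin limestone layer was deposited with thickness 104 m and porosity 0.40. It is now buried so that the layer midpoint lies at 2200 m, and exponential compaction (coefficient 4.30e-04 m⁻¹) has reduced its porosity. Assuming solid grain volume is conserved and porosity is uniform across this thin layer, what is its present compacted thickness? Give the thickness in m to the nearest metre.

Working in km (1 km = 1000 m; c in km⁻¹ = c in m⁻¹ × 1000):
Porosity at 2.2 km: φ = 0.4·exp(−0.43×2.2) = 0.1553
Solid-volume conservation: h(1−φ) = h₀(1−φ₀) ⇒ h = h₀·(1−φ₀)/(1−φ)
h = 0.104 × (1 − 0.4)/(1 − 0.1553) = 0.104 × 0.7103 = 0.0739 km

74 m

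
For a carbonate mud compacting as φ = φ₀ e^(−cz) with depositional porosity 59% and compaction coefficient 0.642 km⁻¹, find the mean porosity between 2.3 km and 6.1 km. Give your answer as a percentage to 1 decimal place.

5.0%

⟨φ⟩ = (1/(z₂−z₁)) ∫ φ₀ e^(−cz) dz = φ₀·(e^(−c·z₁) − e^(−c·z₂)) / (c·(z₂−z₁))
e^(−0.642×2.3) = 0.2284; e^(−0.642×6.1) = 0.0199
⟨φ⟩ = 0.59 × (0.2284 − 0.0199) / (0.642 × 3.8) = 0.59 × 0.0855 = 0.0504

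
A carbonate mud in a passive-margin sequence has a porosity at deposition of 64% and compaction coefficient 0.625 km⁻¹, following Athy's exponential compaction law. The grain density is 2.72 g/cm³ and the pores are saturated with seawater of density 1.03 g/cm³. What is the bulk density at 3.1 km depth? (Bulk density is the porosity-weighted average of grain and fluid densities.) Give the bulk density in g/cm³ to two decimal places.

Porosity at depth: φ = 0.64·exp(−0.625×3.1) = 0.64×0.1441 = 0.0922
Bulk density: ρ_b = (1−φ)ρ_g + φ·ρ_f = 0.9078×2.72 + 0.0922×1.03
       = 2.469 + 0.095 = 2.564 g/cm³

2.56 g/cm³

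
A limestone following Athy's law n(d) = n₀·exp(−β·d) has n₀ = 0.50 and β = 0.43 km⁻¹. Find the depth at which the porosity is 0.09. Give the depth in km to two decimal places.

Invert Athy's law: d = ln(n₀/n) / β
d = ln(0.5/0.09) / 0.43 = ln(5.556) / 0.43 = 1.7148 / 0.43 = 3.988 km

3.99 km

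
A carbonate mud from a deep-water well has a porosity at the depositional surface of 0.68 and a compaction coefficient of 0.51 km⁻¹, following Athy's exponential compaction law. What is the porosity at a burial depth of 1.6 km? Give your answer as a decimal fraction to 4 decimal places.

0.3007

n = n₀·exp(−k·Z) = 0.68 × exp(−0.51 × 1.6) = 0.68 × exp(−0.816)
  = 0.68 × 0.4422 = 0.3007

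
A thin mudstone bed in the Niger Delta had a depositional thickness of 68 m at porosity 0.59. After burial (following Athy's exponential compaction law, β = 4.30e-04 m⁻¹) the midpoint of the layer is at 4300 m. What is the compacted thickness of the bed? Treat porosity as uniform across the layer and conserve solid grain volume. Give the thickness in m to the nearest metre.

31 m

Working in km (1 km = 1000 m; β in km⁻¹ = β in m⁻¹ × 1000):
Porosity at 4.3 km: n = 0.59·exp(−0.43×4.3) = 0.0929
Solid-volume conservation: h(1−n) = h₀(1−n₀) ⇒ h = h₀·(1−n₀)/(1−n)
h = 0.068 × (1 − 0.59)/(1 − 0.0929) = 0.068 × 0.4520 = 0.0307 km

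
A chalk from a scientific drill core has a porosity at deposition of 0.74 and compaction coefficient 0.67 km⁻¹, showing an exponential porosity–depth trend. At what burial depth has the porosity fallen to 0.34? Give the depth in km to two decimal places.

Invert Athy's law: Z = ln(φ₀/φ) / c
Z = ln(0.74/0.34) / 0.67 = ln(2.176) / 0.67 = 0.7777 / 0.67 = 1.161 km

1.16 km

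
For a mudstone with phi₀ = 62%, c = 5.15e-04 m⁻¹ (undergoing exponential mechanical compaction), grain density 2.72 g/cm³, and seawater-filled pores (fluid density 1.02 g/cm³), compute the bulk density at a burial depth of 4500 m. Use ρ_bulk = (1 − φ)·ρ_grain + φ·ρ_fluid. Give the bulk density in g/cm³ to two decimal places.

2.62 g/cm³

Working in km (1 km = 1000 m; c in km⁻¹ = c in m⁻¹ × 1000):
Porosity at depth: phi = 0.62·exp(−0.515×4.5) = 0.62×0.0985 = 0.0611
Bulk density: ρ_b = (1−phi)ρ_g + phi·ρ_f = 0.9389×2.72 + 0.0611×1.02
       = 2.554 + 0.062 = 2.616 g/cm³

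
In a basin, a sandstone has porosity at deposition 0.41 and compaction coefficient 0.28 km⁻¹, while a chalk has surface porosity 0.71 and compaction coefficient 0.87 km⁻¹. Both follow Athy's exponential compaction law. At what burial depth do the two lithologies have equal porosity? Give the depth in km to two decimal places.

0.93 km

Set n₀ₐ e^(−cₐd) = n₀ᵦ e^(−cᵦd) ⇒ ln(n₀ₐ/n₀ᵦ) = (cₐ − cᵦ)·d
d = ln(0.41/0.71) / (0.28 − 0.87) = -0.5491 / -0.59 = 0.931 km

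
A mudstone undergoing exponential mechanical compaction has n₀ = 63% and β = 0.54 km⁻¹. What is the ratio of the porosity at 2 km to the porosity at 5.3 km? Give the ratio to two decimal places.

n(d₁)/n(d₂) = e^(−β·d₁)/e^(−β·d₂) = e^{β(d₂−d₁)}
= exp(0.54 × 3.3) = exp(1.782) = 5.9417

5.94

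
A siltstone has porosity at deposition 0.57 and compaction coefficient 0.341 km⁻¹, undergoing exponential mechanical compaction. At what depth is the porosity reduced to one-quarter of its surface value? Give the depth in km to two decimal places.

4.07 km

n/n₀ = 1/4 ⇒ exp(−k·Z) = 1/4 ⇒ Z = ln(4) / k
Z = 1.3863 / 0.341 = 4.065 km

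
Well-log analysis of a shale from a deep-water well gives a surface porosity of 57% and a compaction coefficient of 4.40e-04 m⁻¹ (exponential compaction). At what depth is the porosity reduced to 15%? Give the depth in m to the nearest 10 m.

Working in km (1 km = 1000 m; β in km⁻¹ = β in m⁻¹ × 1000):
Invert Athy's law: z = ln(phi₀/phi) / β
z = ln(0.57/0.15) / 0.44 = ln(3.8) / 0.44 = 1.3350 / 0.44 = 3.034 km

3030 m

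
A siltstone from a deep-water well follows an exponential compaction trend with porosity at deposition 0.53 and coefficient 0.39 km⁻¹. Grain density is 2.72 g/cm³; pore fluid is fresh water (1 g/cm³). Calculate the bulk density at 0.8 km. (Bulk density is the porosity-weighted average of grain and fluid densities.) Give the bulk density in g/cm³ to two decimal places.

2.05 g/cm³

Porosity at depth: n = 0.53·exp(−0.39×0.8) = 0.53×0.7320 = 0.3880
Bulk density: ρ_b = (1−n)ρ_g + n·ρ_f = 0.6120×2.72 + 0.3880×1
       = 1.665 + 0.388 = 2.053 g/cm³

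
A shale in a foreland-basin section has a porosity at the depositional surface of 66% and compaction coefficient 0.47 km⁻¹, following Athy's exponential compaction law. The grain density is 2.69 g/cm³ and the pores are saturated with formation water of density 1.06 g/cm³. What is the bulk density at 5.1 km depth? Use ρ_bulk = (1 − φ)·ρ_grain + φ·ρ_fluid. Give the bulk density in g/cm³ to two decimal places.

2.59 g/cm³

Porosity at depth: φ = 0.66·exp(−0.47×5.1) = 0.66×0.0910 = 0.0601
Bulk density: ρ_b = (1−φ)ρ_g + φ·ρ_f = 0.9399×2.69 + 0.0601×1.06
       = 2.528 + 0.064 = 2.592 g/cm³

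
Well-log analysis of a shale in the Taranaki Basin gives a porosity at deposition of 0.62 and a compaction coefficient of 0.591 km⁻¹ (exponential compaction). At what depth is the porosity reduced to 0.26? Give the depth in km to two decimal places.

Invert Athy's law: z = ln(φ₀/φ) / β
z = ln(0.62/0.26) / 0.591 = ln(2.385) / 0.591 = 0.8690 / 0.591 = 1.470 km

1.47 km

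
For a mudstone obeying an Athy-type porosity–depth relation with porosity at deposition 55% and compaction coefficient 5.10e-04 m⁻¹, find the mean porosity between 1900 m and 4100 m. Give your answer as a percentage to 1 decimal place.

12.5%

Working in km (1 km = 1000 m; β in km⁻¹ = β in m⁻¹ × 1000):
⟨phi⟩ = (1/(Z₂−Z₁)) ∫ phi₀ e^(−βZ) dZ = phi₀·(e^(−β·Z₁) − e^(−β·Z₂)) / (β·(Z₂−Z₁))
e^(−0.51×1.9) = 0.3795; e^(−0.51×4.1) = 0.1236
⟨phi⟩ = 0.55 × (0.3795 − 0.1236) / (0.51 × 2.2) = 0.55 × 0.2281 = 0.1254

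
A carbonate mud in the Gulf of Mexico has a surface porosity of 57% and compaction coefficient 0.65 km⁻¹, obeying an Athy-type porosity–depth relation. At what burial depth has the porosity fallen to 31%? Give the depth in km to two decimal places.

0.94 km

Invert Athy's law: Z = ln(φ₀/φ) / k
Z = ln(0.57/0.31) / 0.65 = ln(1.839) / 0.65 = 0.6091 / 0.65 = 0.937 km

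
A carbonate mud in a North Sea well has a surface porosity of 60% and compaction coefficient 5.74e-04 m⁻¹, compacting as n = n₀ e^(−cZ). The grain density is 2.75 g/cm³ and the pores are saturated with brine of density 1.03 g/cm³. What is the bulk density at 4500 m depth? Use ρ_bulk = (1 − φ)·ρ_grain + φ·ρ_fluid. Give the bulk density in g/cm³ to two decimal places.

Working in km (1 km = 1000 m; c in km⁻¹ = c in m⁻¹ × 1000):
Porosity at depth: n = 0.6·exp(−0.574×4.5) = 0.6×0.0755 = 0.0453
Bulk density: ρ_b = (1−n)ρ_g + n·ρ_f = 0.9547×2.75 + 0.0453×1.03
       = 2.625 + 0.047 = 2.672 g/cm³

2.67 g/cm³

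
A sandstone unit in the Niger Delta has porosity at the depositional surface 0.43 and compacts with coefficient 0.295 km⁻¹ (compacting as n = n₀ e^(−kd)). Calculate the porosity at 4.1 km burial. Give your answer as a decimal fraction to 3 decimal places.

n = n₀·exp(−k·d) = 0.43 × exp(−0.295 × 4.1) = 0.43 × exp(−1.209)
  = 0.43 × 0.2983 = 0.1283

0.128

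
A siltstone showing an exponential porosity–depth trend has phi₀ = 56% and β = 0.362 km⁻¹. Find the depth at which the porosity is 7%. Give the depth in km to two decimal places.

5.74 km

Invert Athy's law: d = ln(phi₀/phi) / β
d = ln(0.56/0.07) / 0.362 = ln(8) / 0.362 = 2.0794 / 0.362 = 5.744 km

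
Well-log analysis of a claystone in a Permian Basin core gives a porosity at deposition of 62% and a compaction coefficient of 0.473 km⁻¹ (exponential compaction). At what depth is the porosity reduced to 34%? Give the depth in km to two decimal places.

1.27 km

Invert Athy's law: d = ln(n₀/n) / β
d = ln(0.62/0.34) / 0.473 = ln(1.824) / 0.473 = 0.6008 / 0.473 = 1.270 km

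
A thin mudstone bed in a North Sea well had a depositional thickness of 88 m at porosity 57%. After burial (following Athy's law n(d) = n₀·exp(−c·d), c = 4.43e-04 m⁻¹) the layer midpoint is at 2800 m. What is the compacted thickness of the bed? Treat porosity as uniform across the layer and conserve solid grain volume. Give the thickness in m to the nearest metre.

Working in km (1 km = 1000 m; c in km⁻¹ = c in m⁻¹ × 1000):
Porosity at 2.8 km: n = 0.57·exp(−0.443×2.8) = 0.1649
Solid-volume conservation: h(1−n) = h₀(1−n₀) ⇒ h = h₀·(1−n₀)/(1−n)
h = 0.088 × (1 − 0.57)/(1 − 0.1649) = 0.088 × 0.5149 = 0.0453 km

45 m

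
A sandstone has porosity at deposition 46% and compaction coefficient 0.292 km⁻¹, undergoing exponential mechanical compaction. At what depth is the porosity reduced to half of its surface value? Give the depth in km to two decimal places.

n/n₀ = 1/2 ⇒ exp(−k·d) = 1/2 ⇒ d = ln(2) / k
d = 0.6931 / 0.292 = 2.374 km

2.37 km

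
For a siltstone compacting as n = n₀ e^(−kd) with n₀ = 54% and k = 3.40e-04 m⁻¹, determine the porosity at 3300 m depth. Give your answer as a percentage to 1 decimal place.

17.6%

Working in km (1 km = 1000 m; k in km⁻¹ = k in m⁻¹ × 1000):
n = n₀·exp(−k·d) = 0.54 × exp(−0.34 × 3.3) = 0.54 × exp(−1.122)
  = 0.54 × 0.3256 = 0.1758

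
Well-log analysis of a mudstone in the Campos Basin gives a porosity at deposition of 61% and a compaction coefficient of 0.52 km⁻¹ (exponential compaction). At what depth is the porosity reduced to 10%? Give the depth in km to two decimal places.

3.48 km

Invert Athy's law: z = ln(phi₀/phi) / c
z = ln(0.61/0.1) / 0.52 = ln(6.1) / 0.52 = 1.8083 / 0.52 = 3.477 km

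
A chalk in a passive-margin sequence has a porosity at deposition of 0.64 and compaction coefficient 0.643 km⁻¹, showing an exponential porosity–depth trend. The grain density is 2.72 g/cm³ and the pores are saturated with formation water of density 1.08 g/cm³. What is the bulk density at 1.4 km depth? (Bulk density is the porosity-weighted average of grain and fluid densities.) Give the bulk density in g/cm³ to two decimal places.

Porosity at depth: phi = 0.64·exp(−0.643×1.4) = 0.64×0.4065 = 0.2602
Bulk density: ρ_b = (1−phi)ρ_g + phi·ρ_f = 0.7398×2.72 + 0.2602×1.08
       = 2.012 + 0.281 = 2.293 g/cm³

2.29 g/cm³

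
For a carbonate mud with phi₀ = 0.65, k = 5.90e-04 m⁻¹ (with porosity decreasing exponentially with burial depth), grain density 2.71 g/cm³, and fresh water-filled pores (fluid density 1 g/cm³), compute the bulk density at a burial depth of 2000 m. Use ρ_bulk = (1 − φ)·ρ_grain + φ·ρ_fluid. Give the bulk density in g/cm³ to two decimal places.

Working in km (1 km = 1000 m; k in km⁻¹ = k in m⁻¹ × 1000):
Porosity at depth: phi = 0.65·exp(−0.59×2) = 0.65×0.3073 = 0.1997
Bulk density: ρ_b = (1−phi)ρ_g + phi·ρ_f = 0.8003×2.71 + 0.1997×1
       = 2.169 + 0.200 = 2.368 g/cm³

2.37 g/cm³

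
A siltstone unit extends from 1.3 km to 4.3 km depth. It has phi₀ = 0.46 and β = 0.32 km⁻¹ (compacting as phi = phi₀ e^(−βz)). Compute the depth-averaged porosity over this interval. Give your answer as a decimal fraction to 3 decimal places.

⟨phi⟩ = (1/(z₂−z₁)) ∫ phi₀ e^(−βz) dz = phi₀·(e^(−β·z₁) − e^(−β·z₂)) / (β·(z₂−z₁))
e^(−0.32×1.3) = 0.6597; e^(−0.32×4.3) = 0.2526
⟨phi⟩ = 0.46 × (0.6597 − 0.2526) / (0.32 × 3) = 0.46 × 0.4241 = 0.1951

0.195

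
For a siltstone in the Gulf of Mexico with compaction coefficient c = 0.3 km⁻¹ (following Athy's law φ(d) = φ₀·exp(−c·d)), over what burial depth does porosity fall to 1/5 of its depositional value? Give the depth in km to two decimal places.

φ/φ₀ = 1/5 ⇒ exp(−c·d) = 1/5 ⇒ d = ln(5) / c
d = 1.6094 / 0.3 = 5.365 km

5.36 km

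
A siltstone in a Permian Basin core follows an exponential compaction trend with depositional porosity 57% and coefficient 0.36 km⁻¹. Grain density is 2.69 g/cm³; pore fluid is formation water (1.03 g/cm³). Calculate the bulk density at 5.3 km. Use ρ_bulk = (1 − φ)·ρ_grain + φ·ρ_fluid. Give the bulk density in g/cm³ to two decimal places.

2.55 g/cm³

Porosity at depth: n = 0.57·exp(−0.36×5.3) = 0.57×0.1484 = 0.0846
Bulk density: ρ_b = (1−n)ρ_g + n·ρ_f = 0.9154×2.69 + 0.0846×1.03
       = 2.462 + 0.087 = 2.550 g/cm³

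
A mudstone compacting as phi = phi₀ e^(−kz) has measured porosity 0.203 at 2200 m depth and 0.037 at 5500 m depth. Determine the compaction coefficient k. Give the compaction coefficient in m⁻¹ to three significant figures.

Working in km (1 km = 1000 m; k in km⁻¹ = k in m⁻¹ × 1000):
Athy: phi(z) = phi₀ e^(−kz) ⇒ phi₁/phi₂ = e^{k(z₂−z₁)} ⇒ k = ln(phi₁/phi₂)/(z₂−z₁)
k = ln(0.203/0.037) / (5.5 − 2.2) = ln(5.486) / 3.3 = 1.7023 / 3.3 = 0.5158 km⁻¹

0.000516 m⁻¹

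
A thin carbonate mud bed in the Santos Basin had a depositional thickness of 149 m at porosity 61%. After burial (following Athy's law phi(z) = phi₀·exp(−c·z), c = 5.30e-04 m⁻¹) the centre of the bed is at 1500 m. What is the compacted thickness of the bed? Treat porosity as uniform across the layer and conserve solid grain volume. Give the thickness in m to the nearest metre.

Working in km (1 km = 1000 m; c in km⁻¹ = c in m⁻¹ × 1000):
Porosity at 1.5 km: phi = 0.61·exp(−0.53×1.5) = 0.2755
Solid-volume conservation: h(1−phi) = h₀(1−phi₀) ⇒ h = h₀·(1−phi₀)/(1−phi)
h = 0.149 × (1 − 0.61)/(1 − 0.2755) = 0.149 × 0.5383 = 0.0802 km

80 m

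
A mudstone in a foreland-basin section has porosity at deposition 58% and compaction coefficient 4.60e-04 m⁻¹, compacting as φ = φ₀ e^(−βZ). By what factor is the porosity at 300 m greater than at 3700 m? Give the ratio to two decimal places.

4.78

Working in km (1 km = 1000 m; β in km⁻¹ = β in m⁻¹ × 1000):
φ(Z₁)/φ(Z₂) = e^(−β·Z₁)/e^(−β·Z₂) = e^{β(Z₂−Z₁)}
= exp(0.46 × 3.4) = exp(1.564) = 4.7779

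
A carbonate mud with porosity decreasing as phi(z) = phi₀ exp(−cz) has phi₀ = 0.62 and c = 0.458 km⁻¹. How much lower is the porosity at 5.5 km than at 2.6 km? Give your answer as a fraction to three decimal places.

0.139

phi(2.6) = 0.62·e^(−0.458×2.6) = 0.1885
phi(5.5) = 0.62·e^(−0.458×5.5) = 0.0499
Δphi = 0.1885 − 0.0499 = 0.1385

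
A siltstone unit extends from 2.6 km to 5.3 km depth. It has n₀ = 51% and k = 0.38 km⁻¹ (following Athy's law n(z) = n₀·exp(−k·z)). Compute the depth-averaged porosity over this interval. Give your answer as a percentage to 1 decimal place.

11.9%

⟨n⟩ = (1/(z₂−z₁)) ∫ n₀ e^(−kz) dz = n₀·(e^(−k·z₁) − e^(−k·z₂)) / (k·(z₂−z₁))
e^(−0.38×2.6) = 0.3723; e^(−0.38×5.3) = 0.1335
⟨n⟩ = 0.51 × (0.3723 − 0.1335) / (0.38 × 2.7) = 0.51 × 0.2328 = 0.1187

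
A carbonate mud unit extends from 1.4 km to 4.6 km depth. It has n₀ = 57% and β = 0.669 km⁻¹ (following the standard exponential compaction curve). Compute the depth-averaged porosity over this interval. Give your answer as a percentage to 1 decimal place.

⟨n⟩ = (1/(d₂−d₁)) ∫ n₀ e^(−βd) dd = n₀·(e^(−β·d₁) − e^(−β·d₂)) / (β·(d₂−d₁))
e^(−0.669×1.4) = 0.3920; e^(−0.669×4.6) = 0.0461
⟨n⟩ = 0.57 × (0.3920 − 0.0461) / (0.669 × 3.2) = 0.57 × 0.1616 = 0.0921

9.2%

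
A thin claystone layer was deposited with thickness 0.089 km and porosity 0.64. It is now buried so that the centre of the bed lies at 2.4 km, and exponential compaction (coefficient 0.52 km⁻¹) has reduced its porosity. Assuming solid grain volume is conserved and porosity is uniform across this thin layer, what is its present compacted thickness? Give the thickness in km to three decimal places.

Porosity at 2.4 km: n = 0.64·exp(−0.52×2.4) = 0.1837
Solid-volume conservation: h(1−n) = h₀(1−n₀) ⇒ h = h₀·(1−n₀)/(1−n)
h = 0.089 × (1 − 0.64)/(1 − 0.1837) = 0.089 × 0.4410 = 0.0393 km

0.039 km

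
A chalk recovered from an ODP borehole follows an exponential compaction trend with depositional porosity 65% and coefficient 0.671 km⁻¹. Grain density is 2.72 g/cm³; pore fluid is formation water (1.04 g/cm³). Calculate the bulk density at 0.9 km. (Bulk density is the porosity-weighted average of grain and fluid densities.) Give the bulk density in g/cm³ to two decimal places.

Porosity at depth: φ = 0.65·exp(−0.671×0.9) = 0.65×0.5467 = 0.3553
Bulk density: ρ_b = (1−φ)ρ_g + φ·ρ_f = 0.6447×2.72 + 0.3553×1.04
       = 1.753 + 0.370 = 2.123 g/cm³

2.12 g/cm³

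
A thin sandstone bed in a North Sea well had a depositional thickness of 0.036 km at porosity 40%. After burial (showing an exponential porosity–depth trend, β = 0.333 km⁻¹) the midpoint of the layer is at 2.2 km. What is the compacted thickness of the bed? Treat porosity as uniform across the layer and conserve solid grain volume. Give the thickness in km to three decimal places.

0.027 km

Porosity at 2.2 km: n = 0.4·exp(−0.333×2.2) = 0.1923
Solid-volume conservation: h(1−n) = h₀(1−n₀) ⇒ h = h₀·(1−n₀)/(1−n)
h = 0.036 × (1 − 0.4)/(1 − 0.1923) = 0.036 × 0.7428 = 0.0267 km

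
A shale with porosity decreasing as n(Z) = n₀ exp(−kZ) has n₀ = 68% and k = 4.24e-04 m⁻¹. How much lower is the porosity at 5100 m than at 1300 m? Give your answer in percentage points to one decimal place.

31.4 percentage points

Working in km (1 km = 1000 m; k in km⁻¹ = k in m⁻¹ × 1000):
n(1.3) = 0.68·e^(−0.424×1.3) = 0.3919
n(5.1) = 0.68·e^(−0.424×5.1) = 0.0782
Δn = 0.3919 − 0.0782 = 0.3136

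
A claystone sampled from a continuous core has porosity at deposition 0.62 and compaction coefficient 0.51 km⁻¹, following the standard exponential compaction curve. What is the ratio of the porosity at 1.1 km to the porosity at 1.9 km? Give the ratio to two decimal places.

n(Z₁)/n(Z₂) = e^(−β·Z₁)/e^(−β·Z₂) = e^{β(Z₂−Z₁)}
= exp(0.51 × 0.8) = exp(0.408) = 1.5038

1.50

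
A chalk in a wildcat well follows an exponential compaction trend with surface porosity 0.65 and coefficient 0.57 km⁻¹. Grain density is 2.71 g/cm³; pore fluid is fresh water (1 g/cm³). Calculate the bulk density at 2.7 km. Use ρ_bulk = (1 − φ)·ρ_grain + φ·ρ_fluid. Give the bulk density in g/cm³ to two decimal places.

2.47 g/cm³

Porosity at depth: phi = 0.65·exp(−0.57×2.7) = 0.65×0.2146 = 0.1395
Bulk density: ρ_b = (1−phi)ρ_g + phi·ρ_f = 0.8605×2.71 + 0.1395×1
       = 2.332 + 0.139 = 2.471 g/cm³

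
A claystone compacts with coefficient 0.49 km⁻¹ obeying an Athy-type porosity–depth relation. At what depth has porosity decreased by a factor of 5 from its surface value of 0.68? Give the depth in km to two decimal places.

φ/φ₀ = 1/5 ⇒ exp(−k·d) = 1/5 ⇒ d = ln(5) / k
d = 1.6094 / 0.49 = 3.285 km

3.28 km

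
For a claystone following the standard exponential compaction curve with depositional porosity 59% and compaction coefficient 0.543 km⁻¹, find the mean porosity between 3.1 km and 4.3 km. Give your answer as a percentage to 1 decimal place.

⟨phi⟩ = (1/(d₂−d₁)) ∫ phi₀ e^(−kd) dd = phi₀·(e^(−k·d₁) − e^(−k·d₂)) / (k·(d₂−d₁))
e^(−0.543×3.1) = 0.1858; e^(−0.543×4.3) = 0.0968
⟨phi⟩ = 0.59 × (0.1858 − 0.0968) / (0.543 × 1.2) = 0.59 × 0.1365 = 0.0805

8.1%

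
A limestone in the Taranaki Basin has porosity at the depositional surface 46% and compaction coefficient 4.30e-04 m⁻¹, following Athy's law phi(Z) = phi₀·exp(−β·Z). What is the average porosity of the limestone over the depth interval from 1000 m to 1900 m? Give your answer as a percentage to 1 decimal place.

24.8%

Working in km (1 km = 1000 m; β in km⁻¹ = β in m⁻¹ × 1000):
⟨phi⟩ = (1/(Z₂−Z₁)) ∫ phi₀ e^(−βZ) dZ = phi₀·(e^(−β·Z₁) − e^(−β·Z₂)) / (β·(Z₂−Z₁))
e^(−0.43×1) = 0.6505; e^(−0.43×1.9) = 0.4418
⟨phi⟩ = 0.46 × (0.6505 − 0.4418) / (0.43 × 0.9) = 0.46 × 0.5394 = 0.2481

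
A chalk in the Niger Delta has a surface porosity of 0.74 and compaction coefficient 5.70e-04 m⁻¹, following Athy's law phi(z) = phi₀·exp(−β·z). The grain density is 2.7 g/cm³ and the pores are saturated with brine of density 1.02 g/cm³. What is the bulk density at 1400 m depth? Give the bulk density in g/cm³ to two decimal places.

Working in km (1 km = 1000 m; β in km⁻¹ = β in m⁻¹ × 1000):
Porosity at depth: phi = 0.74·exp(−0.57×1.4) = 0.74×0.4502 = 0.3332
Bulk density: ρ_b = (1−phi)ρ_g + phi·ρ_f = 0.6668×2.7 + 0.3332×1.02
       = 1.800 + 0.340 = 2.140 g/cm³

2.14 g/cm³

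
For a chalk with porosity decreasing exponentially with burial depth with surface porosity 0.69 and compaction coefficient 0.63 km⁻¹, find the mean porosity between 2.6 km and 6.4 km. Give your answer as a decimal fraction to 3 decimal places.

0.051

⟨phi⟩ = (1/(Z₂−Z₁)) ∫ phi₀ e^(−cZ) dZ = phi₀·(e^(−c·Z₁) − e^(−c·Z₂)) / (c·(Z₂−Z₁))
e^(−0.63×2.6) = 0.1944; e^(−0.63×6.4) = 0.0177
⟨phi⟩ = 0.69 × (0.1944 − 0.0177) / (0.63 × 3.8) = 0.69 × 0.0738 = 0.0509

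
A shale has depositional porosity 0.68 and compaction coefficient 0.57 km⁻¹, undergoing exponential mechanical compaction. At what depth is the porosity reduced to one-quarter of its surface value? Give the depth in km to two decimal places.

2.43 km

n/n₀ = 1/4 ⇒ exp(−β·d) = 1/4 ⇒ d = ln(4) / β
d = 1.3863 / 0.57 = 2.432 km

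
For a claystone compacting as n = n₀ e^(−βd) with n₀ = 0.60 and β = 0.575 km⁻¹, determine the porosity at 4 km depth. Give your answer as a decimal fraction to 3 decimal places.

n = n₀·exp(−β·d) = 0.6 × exp(−0.575 × 4) = 0.6 × exp(−2.3)
  = 0.6 × 0.1003 = 0.0602

0.060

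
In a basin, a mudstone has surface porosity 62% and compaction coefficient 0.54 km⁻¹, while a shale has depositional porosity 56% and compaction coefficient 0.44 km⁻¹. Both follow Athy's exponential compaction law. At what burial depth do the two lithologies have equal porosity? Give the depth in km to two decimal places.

Set n₀ₐ e^(−βₐz) = n₀ᵦ e^(−βᵦz) ⇒ ln(n₀ₐ/n₀ᵦ) = (βₐ − βᵦ)·z
z = ln(0.62/0.56) / (0.54 − 0.44) = 0.1018 / 0.1 = 1.018 km

1.02 km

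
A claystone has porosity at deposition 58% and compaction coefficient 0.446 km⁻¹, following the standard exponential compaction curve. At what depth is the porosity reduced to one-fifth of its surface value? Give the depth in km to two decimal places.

φ/φ₀ = 1/5 ⇒ exp(−c·Z) = 1/5 ⇒ Z = ln(5) / c
Z = 1.6094 / 0.446 = 3.609 km

3.61 km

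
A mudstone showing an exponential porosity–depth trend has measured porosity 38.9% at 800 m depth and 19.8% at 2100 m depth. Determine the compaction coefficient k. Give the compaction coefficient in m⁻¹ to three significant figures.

0.000519 m⁻¹

Working in km (1 km = 1000 m; k in km⁻¹ = k in m⁻¹ × 1000):
Athy: φ(d) = φ₀ e^(−kd) ⇒ φ₁/φ₂ = e^{k(d₂−d₁)} ⇒ k = ln(φ₁/φ₂)/(d₂−d₁)
k = ln(0.389/0.198) / (2.1 − 0.8) = ln(1.965) / 1.3 = 0.6753 / 1.3 = 0.5195 km⁻¹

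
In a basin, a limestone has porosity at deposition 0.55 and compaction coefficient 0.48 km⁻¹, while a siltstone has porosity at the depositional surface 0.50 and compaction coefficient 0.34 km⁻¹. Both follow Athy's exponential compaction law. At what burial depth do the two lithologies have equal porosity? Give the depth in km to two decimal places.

0.68 km

Set φ₀ₐ e^(−cₐz) = φ₀ᵦ e^(−cᵦz) ⇒ ln(φ₀ₐ/φ₀ᵦ) = (cₐ − cᵦ)·z
z = ln(0.55/0.5) / (0.48 − 0.34) = 0.0953 / 0.14 = 0.681 km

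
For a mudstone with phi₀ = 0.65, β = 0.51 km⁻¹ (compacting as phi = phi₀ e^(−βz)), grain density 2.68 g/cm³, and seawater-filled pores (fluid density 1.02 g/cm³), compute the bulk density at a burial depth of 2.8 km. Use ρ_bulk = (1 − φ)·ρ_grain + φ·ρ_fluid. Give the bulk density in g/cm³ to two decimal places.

Porosity at depth: phi = 0.65·exp(−0.51×2.8) = 0.65×0.2398 = 0.1559
Bulk density: ρ_b = (1−phi)ρ_g + phi·ρ_f = 0.8441×2.68 + 0.1559×1.02
       = 2.262 + 0.159 = 2.421 g/cm³

2.42 g/cm³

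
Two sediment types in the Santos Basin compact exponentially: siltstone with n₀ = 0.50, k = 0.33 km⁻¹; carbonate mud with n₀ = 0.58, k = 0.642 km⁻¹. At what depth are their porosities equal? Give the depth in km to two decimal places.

0.48 km

Set n₀ₐ e^(−kₐd) = n₀ᵦ e^(−kᵦd) ⇒ ln(n₀ₐ/n₀ᵦ) = (kₐ − kᵦ)·d
d = ln(0.5/0.58) / (0.33 − 0.642) = -0.1484 / -0.312 = 0.476 km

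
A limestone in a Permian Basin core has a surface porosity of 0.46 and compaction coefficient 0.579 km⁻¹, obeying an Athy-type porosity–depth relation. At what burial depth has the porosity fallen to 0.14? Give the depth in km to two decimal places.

2.05 km

Invert Athy's law: z = ln(phi₀/phi) / c
z = ln(0.46/0.14) / 0.579 = ln(3.286) / 0.579 = 1.1896 / 0.579 = 2.055 km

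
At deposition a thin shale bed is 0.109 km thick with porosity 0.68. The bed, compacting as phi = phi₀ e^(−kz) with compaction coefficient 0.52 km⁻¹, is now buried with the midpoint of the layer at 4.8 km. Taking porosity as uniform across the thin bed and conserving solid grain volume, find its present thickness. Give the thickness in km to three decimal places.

Porosity at 4.8 km: phi = 0.68·exp(−0.52×4.8) = 0.0560
Solid-volume conservation: h(1−phi) = h₀(1−phi₀) ⇒ h = h₀·(1−phi₀)/(1−phi)
h = 0.109 × (1 − 0.68)/(1 − 0.0560) = 0.109 × 0.3390 = 0.0370 km

0.037 km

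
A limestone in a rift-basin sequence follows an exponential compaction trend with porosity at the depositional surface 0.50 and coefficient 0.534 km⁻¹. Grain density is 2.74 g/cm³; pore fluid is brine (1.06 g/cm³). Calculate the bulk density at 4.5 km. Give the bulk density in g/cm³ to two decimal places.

Porosity at depth: phi = 0.5·exp(−0.534×4.5) = 0.5×0.0904 = 0.0452
Bulk density: ρ_b = (1−phi)ρ_g + phi·ρ_f = 0.9548×2.74 + 0.0452×1.06
       = 2.616 + 0.048 = 2.664 g/cm³

2.66 g/cm³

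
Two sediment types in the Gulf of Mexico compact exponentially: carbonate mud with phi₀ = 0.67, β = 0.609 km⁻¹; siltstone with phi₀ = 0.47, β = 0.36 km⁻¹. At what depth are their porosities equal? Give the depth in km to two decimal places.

1.42 km

Set phi₀ₐ e^(−βₐZ) = phi₀ᵦ e^(−βᵦZ) ⇒ ln(phi₀ₐ/phi₀ᵦ) = (βₐ − βᵦ)·Z
Z = ln(0.67/0.47) / (0.609 − 0.36) = 0.3545 / 0.249 = 1.424 km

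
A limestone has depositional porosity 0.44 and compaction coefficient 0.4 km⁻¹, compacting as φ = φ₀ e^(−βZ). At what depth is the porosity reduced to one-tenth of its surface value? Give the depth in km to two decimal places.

φ/φ₀ = 1/10 ⇒ exp(−β·Z) = 1/10 ⇒ Z = ln(10) / β
Z = 2.3026 / 0.4 = 5.756 km

5.76 km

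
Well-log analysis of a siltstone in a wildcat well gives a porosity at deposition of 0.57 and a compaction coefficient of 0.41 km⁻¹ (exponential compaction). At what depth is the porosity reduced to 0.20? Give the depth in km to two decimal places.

2.55 km

Invert Athy's law: z = ln(φ₀/φ) / β
z = ln(0.57/0.2) / 0.41 = ln(2.85) / 0.41 = 1.0473 / 0.41 = 2.554 km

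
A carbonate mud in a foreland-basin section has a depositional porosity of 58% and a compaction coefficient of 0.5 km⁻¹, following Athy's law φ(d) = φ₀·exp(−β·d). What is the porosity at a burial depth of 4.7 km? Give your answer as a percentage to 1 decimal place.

φ = φ₀·exp(−β·d) = 0.58 × exp(−0.5 × 4.7) = 0.58 × exp(−2.35)
  = 0.58 × 0.0954 = 0.0553

5.5%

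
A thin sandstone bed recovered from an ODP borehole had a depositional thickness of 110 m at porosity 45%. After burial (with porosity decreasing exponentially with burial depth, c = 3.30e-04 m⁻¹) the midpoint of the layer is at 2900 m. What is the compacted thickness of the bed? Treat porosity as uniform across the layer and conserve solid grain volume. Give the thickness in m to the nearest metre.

Working in km (1 km = 1000 m; c in km⁻¹ = c in m⁻¹ × 1000):
Porosity at 2.9 km: φ = 0.45·exp(−0.33×2.9) = 0.1728
Solid-volume conservation: h(1−φ) = h₀(1−φ₀) ⇒ h = h₀·(1−φ₀)/(1−φ)
h = 0.11 × (1 − 0.45)/(1 − 0.1728) = 0.11 × 0.6649 = 0.0731 km

73 m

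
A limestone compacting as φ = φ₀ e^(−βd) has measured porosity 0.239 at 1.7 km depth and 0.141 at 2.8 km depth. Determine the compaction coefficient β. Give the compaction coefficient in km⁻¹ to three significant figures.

Athy: φ(d) = φ₀ e^(−βd) ⇒ φ₁/φ₂ = e^{β(d₂−d₁)} ⇒ β = ln(φ₁/φ₂)/(d₂−d₁)
β = ln(0.239/0.141) / (2.8 − 1.7) = ln(1.695) / 1.1 = 0.5277 / 1.1 = 0.4797 km⁻¹

0.480 km⁻¹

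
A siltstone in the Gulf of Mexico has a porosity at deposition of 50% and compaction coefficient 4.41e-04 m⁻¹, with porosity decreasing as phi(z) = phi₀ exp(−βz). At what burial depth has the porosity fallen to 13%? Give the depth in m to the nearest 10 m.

Working in km (1 km = 1000 m; β in km⁻¹ = β in m⁻¹ × 1000):
Invert Athy's law: z = ln(phi₀/phi) / β
z = ln(0.5/0.13) / 0.441 = ln(3.846) / 0.441 = 1.3471 / 0.441 = 3.055 km

3050 m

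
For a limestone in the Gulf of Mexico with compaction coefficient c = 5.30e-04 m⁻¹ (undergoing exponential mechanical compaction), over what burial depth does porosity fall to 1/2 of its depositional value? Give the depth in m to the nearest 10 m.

1310 m

Working in km (1 km = 1000 m; c in km⁻¹ = c in m⁻¹ × 1000):
φ/φ₀ = 1/2 ⇒ exp(−c·d) = 1/2 ⇒ d = ln(2) / c
d = 0.6931 / 0.53 = 1.308 km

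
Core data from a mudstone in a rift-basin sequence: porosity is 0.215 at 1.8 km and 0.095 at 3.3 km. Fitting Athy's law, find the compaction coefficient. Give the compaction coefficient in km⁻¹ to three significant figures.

Athy: n(Z) = n₀ e^(−cZ) ⇒ n₁/n₂ = e^{c(Z₂−Z₁)} ⇒ c = ln(n₁/n₂)/(Z₂−Z₁)
c = ln(0.215/0.095) / (3.3 − 1.8) = ln(2.263) / 1.5 = 0.8168 / 1.5 = 0.5445 km⁻¹

0.545 km⁻¹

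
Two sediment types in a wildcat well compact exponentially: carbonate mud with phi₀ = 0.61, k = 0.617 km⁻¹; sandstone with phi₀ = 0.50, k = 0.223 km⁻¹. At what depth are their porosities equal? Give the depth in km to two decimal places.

Set phi₀ₐ e^(−kₐz) = phi₀ᵦ e^(−kᵦz) ⇒ ln(phi₀ₐ/phi₀ᵦ) = (kₐ − kᵦ)·z
z = ln(0.61/0.5) / (0.617 − 0.223) = 0.1989 / 0.394 = 0.505 km

0.50 km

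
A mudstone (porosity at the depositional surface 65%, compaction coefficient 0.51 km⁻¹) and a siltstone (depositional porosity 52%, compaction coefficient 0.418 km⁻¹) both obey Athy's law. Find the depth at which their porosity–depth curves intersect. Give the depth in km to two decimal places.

2.43 km

Set n₀ₐ e^(−βₐZ) = n₀ᵦ e^(−βᵦZ) ⇒ ln(n₀ₐ/n₀ᵦ) = (βₐ − βᵦ)·Z
Z = ln(0.65/0.52) / (0.51 − 0.418) = 0.2231 / 0.092 = 2.425 km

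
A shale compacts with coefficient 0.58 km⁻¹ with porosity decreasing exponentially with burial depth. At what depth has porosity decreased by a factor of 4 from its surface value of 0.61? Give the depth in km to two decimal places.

2.39 km

n/n₀ = 1/4 ⇒ exp(−k·Z) = 1/4 ⇒ Z = ln(4) / k
Z = 1.3863 / 0.58 = 2.390 km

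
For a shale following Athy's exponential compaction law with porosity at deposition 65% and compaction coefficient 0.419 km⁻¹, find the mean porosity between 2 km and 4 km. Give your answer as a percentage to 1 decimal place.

19.0%

⟨φ⟩ = (1/(d₂−d₁)) ∫ φ₀ e^(−βd) dd = φ₀·(e^(−β·d₁) − e^(−β·d₂)) / (β·(d₂−d₁))
e^(−0.419×2) = 0.4326; e^(−0.419×4) = 0.1871
⟨φ⟩ = 0.65 × (0.4326 − 0.1871) / (0.419 × 2) = 0.65 × 0.2929 = 0.1904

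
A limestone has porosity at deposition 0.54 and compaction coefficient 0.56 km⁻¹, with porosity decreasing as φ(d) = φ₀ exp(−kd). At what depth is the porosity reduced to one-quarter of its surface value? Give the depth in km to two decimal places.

φ/φ₀ = 1/4 ⇒ exp(−k·d) = 1/4 ⇒ d = ln(4) / k
d = 1.3863 / 0.56 = 2.476 km

2.48 km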